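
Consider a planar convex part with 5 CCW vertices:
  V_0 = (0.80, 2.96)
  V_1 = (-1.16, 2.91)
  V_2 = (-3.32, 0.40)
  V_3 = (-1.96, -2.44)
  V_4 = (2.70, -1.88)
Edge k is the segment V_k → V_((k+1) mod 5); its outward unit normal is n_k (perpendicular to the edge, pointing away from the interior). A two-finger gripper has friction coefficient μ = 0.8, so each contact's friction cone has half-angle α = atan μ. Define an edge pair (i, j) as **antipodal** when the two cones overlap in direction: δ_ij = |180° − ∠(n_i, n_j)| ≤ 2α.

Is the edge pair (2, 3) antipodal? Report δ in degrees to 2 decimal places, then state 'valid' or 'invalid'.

α = atan 0.8 = 38.66°;  2α = 77.32°
edge 2: e_2 = (+1.36, -2.84);  n_2 = (-0.9019, -0.4319)
edge 3: e_3 = (+4.66, +0.56);  n_3 = (+0.1193, -0.9929)
∠(n_2, n_3) = 71.26°
δ = |180° − 71.26°| = 108.74°
108.74° > 2α = 77.32°  →  invalid

δ = 108.74°, invalid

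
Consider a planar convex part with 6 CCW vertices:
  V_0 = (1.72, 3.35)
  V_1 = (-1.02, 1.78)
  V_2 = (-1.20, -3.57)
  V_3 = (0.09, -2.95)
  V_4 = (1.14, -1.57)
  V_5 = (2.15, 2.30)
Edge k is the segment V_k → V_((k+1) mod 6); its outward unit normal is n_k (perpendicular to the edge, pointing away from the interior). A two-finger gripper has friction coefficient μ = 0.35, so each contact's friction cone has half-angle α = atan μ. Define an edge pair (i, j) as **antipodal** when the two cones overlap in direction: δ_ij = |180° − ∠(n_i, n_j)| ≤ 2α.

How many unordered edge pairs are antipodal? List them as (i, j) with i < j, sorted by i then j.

count = 5; pairs: (0,2), (0,3), (1,3), (1,4), (1,5)

α = atan 0.35 = 19.29°;  2α = 38.58°
n_0 = (-0.4972, +0.8677)
n_1 = (-0.9994, +0.0336)
n_2 = (+0.4332, -0.9013)
n_3 = (+0.7958, -0.6055)
n_4 = (+0.9676, -0.2525)
n_5 = (+0.9254, +0.3790)
  (0,1): δ = 121.74°  ·
  (0,2): δ = 4.14°  ✓
  (0,3): δ = 22.92°  ✓
  (0,4): δ = 45.56°  ·
  (0,5): δ = 82.46°  ·
  (1,2): δ = 62.40°  ·
  (1,3): δ = 35.34°  ✓
  (1,4): δ = 12.70°  ✓
  (1,5): δ = 24.20°  ✓
  (2,3): δ = 152.94°  ·
  (2,4): δ = 130.30°  ·
  (2,5): δ = 93.40°  ·
  (3,4): δ = 157.36°  ·
  (3,5): δ = 120.46°  ·
  (4,5): δ = 143.10°  ·
antipodal pairs: 5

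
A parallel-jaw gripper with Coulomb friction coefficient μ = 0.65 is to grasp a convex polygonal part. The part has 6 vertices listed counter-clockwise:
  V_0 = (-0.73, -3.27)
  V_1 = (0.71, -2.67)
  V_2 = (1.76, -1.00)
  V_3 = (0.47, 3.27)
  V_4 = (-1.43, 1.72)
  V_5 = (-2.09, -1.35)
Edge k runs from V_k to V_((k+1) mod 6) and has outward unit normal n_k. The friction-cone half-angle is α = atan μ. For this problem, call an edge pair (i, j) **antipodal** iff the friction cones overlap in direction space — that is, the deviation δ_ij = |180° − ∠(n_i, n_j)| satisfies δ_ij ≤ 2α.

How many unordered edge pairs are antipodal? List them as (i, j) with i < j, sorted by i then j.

count = 6; pairs: (0,3), (0,4), (1,3), (1,4), (2,4), (2,5)

α = atan 0.65 = 33.02°;  2α = 66.05°
n_0 = (+0.3846, -0.9231)
n_1 = (+0.8466, -0.5323)
n_2 = (+0.9573, +0.2892)
n_3 = (-0.6321, +0.7749)
n_4 = (-0.9777, +0.2102)
n_5 = (-0.8160, -0.5780)
  (0,1): δ = 144.78°  ·
  (0,2): δ = 95.81°  ·
  (0,3): δ = 16.59°  ✓
  (0,4): δ = 55.25°  ✓
  (0,5): δ = 102.69°  ·
  (1,2): δ = 131.03°  ·
  (1,3): δ = 18.63°  ✓
  (1,4): δ = 20.03°  ✓
  (1,5): δ = 67.47°  ·
  (2,3): δ = 67.60°  ·
  (2,4): δ = 28.94°  ✓
  (2,5): δ = 18.50°  ✓
  (3,4): δ = 141.34°  ·
  (3,5): δ = 93.90°  ·
  (4,5): δ = 132.56°  ·
antipodal pairs: 6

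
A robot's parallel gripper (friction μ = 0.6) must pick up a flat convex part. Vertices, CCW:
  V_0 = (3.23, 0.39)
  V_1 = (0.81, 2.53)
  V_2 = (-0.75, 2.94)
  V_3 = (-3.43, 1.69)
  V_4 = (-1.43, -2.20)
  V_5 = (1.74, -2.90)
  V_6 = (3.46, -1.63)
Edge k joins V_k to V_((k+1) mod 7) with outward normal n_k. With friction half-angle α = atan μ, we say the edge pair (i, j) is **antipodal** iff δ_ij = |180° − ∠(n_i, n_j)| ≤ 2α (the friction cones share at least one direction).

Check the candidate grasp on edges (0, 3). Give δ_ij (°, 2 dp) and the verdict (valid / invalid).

α = atan 0.6 = 30.96°;  2α = 61.93°
edge 0: e_0 = (-2.42, +2.14);  n_0 = (+0.6624, +0.7491)
edge 3: e_3 = (+2.00, -3.89);  n_3 = (-0.8893, -0.4572)
∠(n_0, n_3) = 158.70°
δ = |180° − 158.70°| = 21.30°
21.30° ≤ 2α = 61.93°  →  valid

δ = 21.30°, valid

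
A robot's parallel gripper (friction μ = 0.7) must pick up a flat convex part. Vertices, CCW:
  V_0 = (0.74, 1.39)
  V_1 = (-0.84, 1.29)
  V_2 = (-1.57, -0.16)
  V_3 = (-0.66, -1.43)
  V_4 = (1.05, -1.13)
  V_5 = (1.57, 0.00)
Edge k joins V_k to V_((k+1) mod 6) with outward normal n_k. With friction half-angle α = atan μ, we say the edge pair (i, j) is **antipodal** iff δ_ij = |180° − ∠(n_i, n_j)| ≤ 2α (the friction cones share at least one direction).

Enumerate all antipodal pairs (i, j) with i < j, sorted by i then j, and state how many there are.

count = 9; pairs: (0,2), (0,3), (0,4), (1,3), (1,4), (1,5), (2,4), (2,5), (3,5)

α = atan 0.7 = 34.99°;  2α = 69.98°
n_0 = (-0.0632, +0.9980)
n_1 = (-0.8932, +0.4497)
n_2 = (-0.8129, -0.5824)
n_3 = (+0.1728, -0.9850)
n_4 = (+0.9084, -0.4180)
n_5 = (+0.8586, +0.5127)
  (0,1): δ = 120.34°  ·
  (0,2): δ = 58.00°  ✓
  (0,3): δ = 6.33°  ✓
  (0,4): δ = 61.67°  ✓
  (0,5): δ = 117.22°  ·
  (1,2): δ = 117.65°  ·
  (1,3): δ = 53.33°  ✓
  (1,4): δ = 2.01°  ✓
  (1,5): δ = 57.57°  ✓
  (2,3): δ = 115.67°  ·
  (2,4): δ = 60.33°  ✓
  (2,5): δ = 4.78°  ✓
  (3,4): δ = 124.66°  ·
  (3,5): δ = 69.11°  ✓
  (4,5): δ = 124.45°  ·
antipodal pairs: 9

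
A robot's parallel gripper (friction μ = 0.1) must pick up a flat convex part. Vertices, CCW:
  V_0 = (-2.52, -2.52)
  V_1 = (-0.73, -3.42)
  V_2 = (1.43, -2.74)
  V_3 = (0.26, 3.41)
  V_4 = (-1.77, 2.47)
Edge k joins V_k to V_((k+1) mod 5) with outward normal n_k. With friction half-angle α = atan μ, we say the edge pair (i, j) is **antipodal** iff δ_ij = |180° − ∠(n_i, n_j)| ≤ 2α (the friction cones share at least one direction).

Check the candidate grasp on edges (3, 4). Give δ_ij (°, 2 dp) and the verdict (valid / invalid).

δ = 123.39°, invalid

α = atan 0.1 = 5.71°;  2α = 11.42°
edge 3: e_3 = (-2.03, -0.94);  n_3 = (-0.4202, +0.9074)
edge 4: e_4 = (-0.75, -4.99);  n_4 = (-0.9889, +0.1486)
∠(n_3, n_4) = 56.61°
δ = |180° − 56.61°| = 123.39°
123.39° > 2α = 11.42°  →  invalid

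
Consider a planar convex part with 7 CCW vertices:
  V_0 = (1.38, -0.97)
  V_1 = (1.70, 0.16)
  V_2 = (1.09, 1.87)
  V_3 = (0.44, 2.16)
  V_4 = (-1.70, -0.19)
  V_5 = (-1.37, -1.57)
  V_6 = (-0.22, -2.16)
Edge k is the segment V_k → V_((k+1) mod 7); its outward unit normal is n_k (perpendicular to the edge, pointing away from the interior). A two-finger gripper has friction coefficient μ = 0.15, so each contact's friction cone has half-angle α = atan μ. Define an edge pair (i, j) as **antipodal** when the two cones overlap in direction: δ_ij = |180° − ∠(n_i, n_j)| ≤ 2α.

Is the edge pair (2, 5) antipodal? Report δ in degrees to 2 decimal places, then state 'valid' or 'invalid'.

δ = 3.12°, valid

α = atan 0.15 = 8.53°;  2α = 17.06°
edge 2: e_2 = (-0.65, +0.29);  n_2 = (+0.4074, +0.9132)
edge 5: e_5 = (+1.15, -0.59);  n_5 = (-0.4565, -0.8897)
∠(n_2, n_5) = 176.88°
δ = |180° − 176.88°| = 3.12°
3.12° ≤ 2α = 17.06°  →  valid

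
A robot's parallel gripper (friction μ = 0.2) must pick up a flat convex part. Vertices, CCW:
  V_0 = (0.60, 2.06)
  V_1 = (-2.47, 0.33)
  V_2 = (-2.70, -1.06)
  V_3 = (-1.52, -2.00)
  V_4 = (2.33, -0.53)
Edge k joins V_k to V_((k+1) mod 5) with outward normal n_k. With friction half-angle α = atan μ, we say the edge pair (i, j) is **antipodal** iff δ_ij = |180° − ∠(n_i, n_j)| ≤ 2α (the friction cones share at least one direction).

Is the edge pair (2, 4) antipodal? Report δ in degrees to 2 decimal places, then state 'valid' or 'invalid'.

δ = 17.72°, valid

α = atan 0.2 = 11.31°;  2α = 22.62°
edge 2: e_2 = (+1.18, -0.94);  n_2 = (-0.6231, -0.7822)
edge 4: e_4 = (-1.73, +2.59);  n_4 = (+0.8316, +0.5554)
∠(n_2, n_4) = 162.28°
δ = |180° − 162.28°| = 17.72°
17.72° ≤ 2α = 22.62°  →  valid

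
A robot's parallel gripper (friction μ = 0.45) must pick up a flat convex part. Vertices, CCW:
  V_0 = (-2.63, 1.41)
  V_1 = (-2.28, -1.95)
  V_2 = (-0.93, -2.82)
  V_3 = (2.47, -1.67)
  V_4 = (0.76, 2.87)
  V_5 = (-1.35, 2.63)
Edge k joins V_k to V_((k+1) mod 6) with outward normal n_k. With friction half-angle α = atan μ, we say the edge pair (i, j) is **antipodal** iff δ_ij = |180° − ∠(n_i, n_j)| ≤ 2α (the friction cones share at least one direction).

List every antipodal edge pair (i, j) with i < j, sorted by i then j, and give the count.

count = 5; pairs: (0,3), (1,3), (1,4), (2,4), (2,5)

α = atan 0.45 = 24.23°;  2α = 48.46°
n_0 = (-0.9946, -0.1036)
n_1 = (-0.5417, -0.8406)
n_2 = (+0.3204, -0.9473)
n_3 = (+0.9358, +0.3525)
n_4 = (-0.1130, +0.9936)
n_5 = (-0.6899, +0.7239)
  (0,1): δ = 128.75°  ·
  (0,2): δ = 77.26°  ·
  (0,3): δ = 14.69°  ✓
  (0,4): δ = 90.54°  ·
  (0,5): δ = 127.68°  ·
  (1,2): δ = 128.51°  ·
  (1,3): δ = 36.56°  ✓
  (1,4): δ = 39.29°  ✓
  (1,5): δ = 76.42°  ·
  (2,3): δ = 88.05°  ·
  (2,4): δ = 12.20°  ✓
  (2,5): δ = 24.94°  ✓
  (3,4): δ = 104.15°  ·
  (3,5): δ = 67.01°  ·
  (4,5): δ = 142.86°  ·
antipodal pairs: 5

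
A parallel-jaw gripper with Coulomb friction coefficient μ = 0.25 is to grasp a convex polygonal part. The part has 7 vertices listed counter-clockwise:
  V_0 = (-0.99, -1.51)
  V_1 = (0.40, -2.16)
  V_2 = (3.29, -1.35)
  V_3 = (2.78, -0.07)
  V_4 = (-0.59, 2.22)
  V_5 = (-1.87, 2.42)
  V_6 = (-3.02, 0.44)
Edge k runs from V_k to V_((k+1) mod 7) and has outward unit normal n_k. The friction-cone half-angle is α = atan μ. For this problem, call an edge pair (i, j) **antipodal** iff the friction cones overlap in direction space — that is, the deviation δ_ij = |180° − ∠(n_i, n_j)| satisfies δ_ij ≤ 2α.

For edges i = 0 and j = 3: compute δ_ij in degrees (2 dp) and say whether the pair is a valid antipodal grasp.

α = atan 0.25 = 14.04°;  2α = 28.07°
edge 0: e_0 = (+1.39, -0.65);  n_0 = (-0.4236, -0.9058)
edge 3: e_3 = (-3.37, +2.29);  n_3 = (+0.5620, +0.8271)
∠(n_0, n_3) = 170.86°
δ = |180° − 170.86°| = 9.14°
9.14° ≤ 2α = 28.07°  →  valid

δ = 9.14°, valid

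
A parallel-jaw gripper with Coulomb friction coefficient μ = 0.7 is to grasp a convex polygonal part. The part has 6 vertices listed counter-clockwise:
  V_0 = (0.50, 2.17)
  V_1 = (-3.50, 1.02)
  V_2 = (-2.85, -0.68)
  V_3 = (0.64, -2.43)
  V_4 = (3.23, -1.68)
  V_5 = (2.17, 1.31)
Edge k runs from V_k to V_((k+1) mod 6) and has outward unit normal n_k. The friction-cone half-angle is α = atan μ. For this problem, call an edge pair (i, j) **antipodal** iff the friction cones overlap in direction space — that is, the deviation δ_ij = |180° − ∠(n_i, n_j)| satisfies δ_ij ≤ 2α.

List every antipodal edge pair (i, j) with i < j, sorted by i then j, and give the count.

α = atan 0.7 = 34.99°;  2α = 69.98°
n_0 = (-0.2763, +0.9611)
n_1 = (-0.9341, -0.3571)
n_2 = (-0.4482, -0.8939)
n_3 = (+0.2781, -0.9605)
n_4 = (+0.9425, +0.3341)
n_5 = (+0.4578, +0.8890)
  (0,1): δ = 85.12°  ·
  (0,2): δ = 42.67°  ✓
  (0,3): δ = 0.11°  ✓
  (0,4): δ = 93.48°  ·
  (0,5): δ = 136.71°  ·
  (1,2): δ = 137.56°  ·
  (1,3): δ = 94.77°  ·
  (1,4): δ = 1.40°  ✓
  (1,5): δ = 41.83°  ✓
  (2,3): δ = 137.22°  ·
  (2,4): δ = 43.85°  ✓
  (2,5): δ = 0.62°  ✓
  (3,4): δ = 86.63°  ·
  (3,5): δ = 43.40°  ✓
  (4,5): δ = 136.77°  ·
antipodal pairs: 7

count = 7; pairs: (0,2), (0,3), (1,4), (1,5), (2,4), (2,5), (3,5)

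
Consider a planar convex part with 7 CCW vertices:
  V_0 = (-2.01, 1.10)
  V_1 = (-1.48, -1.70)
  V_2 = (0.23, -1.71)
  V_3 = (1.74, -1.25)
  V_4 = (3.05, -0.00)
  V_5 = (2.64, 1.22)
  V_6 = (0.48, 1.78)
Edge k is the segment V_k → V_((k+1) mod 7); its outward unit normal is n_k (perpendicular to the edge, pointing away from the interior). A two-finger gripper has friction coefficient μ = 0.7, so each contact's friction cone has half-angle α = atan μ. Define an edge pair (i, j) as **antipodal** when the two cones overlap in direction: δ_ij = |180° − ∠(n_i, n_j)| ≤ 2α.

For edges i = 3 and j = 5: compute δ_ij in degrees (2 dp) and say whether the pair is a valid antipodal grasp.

α = atan 0.7 = 34.99°;  2α = 69.98°
edge 3: e_3 = (+1.31, +1.25);  n_3 = (+0.6903, -0.7235)
edge 5: e_5 = (-2.16, +0.56);  n_5 = (+0.2510, +0.9680)
∠(n_3, n_5) = 121.81°
δ = |180° − 121.81°| = 58.19°
58.19° ≤ 2α = 69.98°  →  valid

δ = 58.19°, valid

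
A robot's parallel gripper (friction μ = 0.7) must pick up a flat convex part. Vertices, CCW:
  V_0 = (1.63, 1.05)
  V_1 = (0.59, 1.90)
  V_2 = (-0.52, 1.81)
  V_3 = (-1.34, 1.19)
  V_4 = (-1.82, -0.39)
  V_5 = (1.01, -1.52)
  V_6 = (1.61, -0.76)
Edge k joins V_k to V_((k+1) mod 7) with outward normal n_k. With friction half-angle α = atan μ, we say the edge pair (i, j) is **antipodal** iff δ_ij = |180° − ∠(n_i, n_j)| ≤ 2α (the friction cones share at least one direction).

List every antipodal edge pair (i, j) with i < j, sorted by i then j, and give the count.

count = 10; pairs: (0,3), (0,4), (1,4), (1,5), (2,4), (2,5), (2,6), (3,5), (3,6), (4,6)

α = atan 0.7 = 34.99°;  2α = 69.98°
n_0 = (+0.6328, +0.7743)
n_1 = (-0.0808, +0.9967)
n_2 = (-0.6031, +0.7977)
n_3 = (-0.9568, +0.2907)
n_4 = (-0.3708, -0.9287)
n_5 = (+0.7849, -0.6196)
n_6 = (+0.9999, -0.0110)
  (0,1): δ = 136.11°  ·
  (0,2): δ = 103.65°  ·
  (0,3): δ = 67.64°  ✓
  (0,4): δ = 17.49°  ✓
  (0,5): δ = 90.97°  ·
  (0,6): δ = 128.63°  ·
  (1,2): δ = 147.54°  ·
  (1,3): δ = 111.53°  ·
  (1,4): δ = 26.40°  ✓
  (1,5): δ = 47.07°  ✓
  (1,6): δ = 84.73°  ·
  (2,3): δ = 143.99°  ·
  (2,4): δ = 58.86°  ✓
  (2,5): δ = 14.62°  ✓
  (2,6): δ = 52.27°  ✓
  (3,4): δ = 94.87°  ·
  (3,5): δ = 21.39°  ✓
  (3,6): δ = 16.27°  ✓
  (4,5): δ = 106.52°  ·
  (4,6): δ = 68.87°  ✓
  (5,6): δ = 142.34°  ·
antipodal pairs: 10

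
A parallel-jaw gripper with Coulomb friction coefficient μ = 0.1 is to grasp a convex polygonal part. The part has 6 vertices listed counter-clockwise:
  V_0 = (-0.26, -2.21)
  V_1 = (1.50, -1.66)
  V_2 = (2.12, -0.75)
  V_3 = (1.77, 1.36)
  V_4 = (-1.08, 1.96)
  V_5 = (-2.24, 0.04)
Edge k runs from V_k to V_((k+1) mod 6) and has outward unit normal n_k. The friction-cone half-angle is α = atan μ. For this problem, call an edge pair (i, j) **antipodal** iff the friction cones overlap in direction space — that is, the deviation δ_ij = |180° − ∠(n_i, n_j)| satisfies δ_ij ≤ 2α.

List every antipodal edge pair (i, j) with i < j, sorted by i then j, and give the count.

α = atan 0.1 = 5.71°;  2α = 11.42°
n_0 = (+0.2983, -0.9545)
n_1 = (+0.8264, -0.5631)
n_2 = (+0.9865, +0.1636)
n_3 = (+0.2060, +0.9785)
n_4 = (-0.8559, +0.5171)
n_5 = (-0.7507, -0.6606)
  (0,1): δ = 141.62°  ·
  (0,2): δ = 97.94°  ·
  (0,3): δ = 29.24°  ·
  (0,4): δ = 41.51°  ·
  (0,5): δ = 113.99°  ·
  (1,2): δ = 136.31°  ·
  (1,3): δ = 67.62°  ·
  (1,4): δ = 3.13°  ✓
  (1,5): δ = 75.62°  ·
  (2,3): δ = 111.31°  ·
  (2,4): δ = 40.56°  ·
  (2,5): δ = 31.93°  ·
  (3,4): δ = 109.25°  ·
  (3,5): δ = 36.76°  ·
  (4,5): δ = 107.51°  ·
antipodal pairs: 1

count = 1; pairs: (1,4)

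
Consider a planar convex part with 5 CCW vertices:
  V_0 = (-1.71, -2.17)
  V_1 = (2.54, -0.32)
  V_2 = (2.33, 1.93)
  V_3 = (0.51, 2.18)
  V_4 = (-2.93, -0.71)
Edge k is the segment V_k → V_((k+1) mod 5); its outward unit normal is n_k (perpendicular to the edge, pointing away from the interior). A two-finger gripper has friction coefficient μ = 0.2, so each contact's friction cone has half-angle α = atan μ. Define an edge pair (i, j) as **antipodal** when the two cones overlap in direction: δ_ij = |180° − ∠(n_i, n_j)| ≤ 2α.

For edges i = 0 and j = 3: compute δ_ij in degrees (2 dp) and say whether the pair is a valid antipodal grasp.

δ = 16.51°, valid

α = atan 0.2 = 11.31°;  2α = 22.62°
edge 0: e_0 = (+4.25, +1.85);  n_0 = (+0.3991, -0.9169)
edge 3: e_3 = (-3.44, -2.89);  n_3 = (-0.6432, +0.7657)
∠(n_0, n_3) = 163.49°
δ = |180° − 163.49°| = 16.51°
16.51° ≤ 2α = 22.62°  →  valid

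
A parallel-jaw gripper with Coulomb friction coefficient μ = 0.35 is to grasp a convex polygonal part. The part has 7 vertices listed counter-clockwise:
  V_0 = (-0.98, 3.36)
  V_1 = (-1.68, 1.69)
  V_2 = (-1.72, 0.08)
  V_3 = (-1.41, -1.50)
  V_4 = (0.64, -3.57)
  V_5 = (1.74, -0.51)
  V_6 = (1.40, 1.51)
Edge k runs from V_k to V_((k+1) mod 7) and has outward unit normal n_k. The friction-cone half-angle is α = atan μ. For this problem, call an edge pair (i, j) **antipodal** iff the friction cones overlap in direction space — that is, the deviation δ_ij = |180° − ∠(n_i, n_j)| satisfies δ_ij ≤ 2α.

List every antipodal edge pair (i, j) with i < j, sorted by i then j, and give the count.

α = atan 0.35 = 19.29°;  2α = 38.58°
n_0 = (-0.9223, +0.3866)
n_1 = (-0.9997, +0.0248)
n_2 = (-0.9813, -0.1925)
n_3 = (-0.7105, -0.7037)
n_4 = (+0.9410, -0.3383)
n_5 = (+0.9861, +0.1660)
n_6 = (+0.6137, +0.7895)
  (0,1): δ = 158.68°  ·
  (0,2): δ = 146.16°  ·
  (0,3): δ = 112.54°  ·
  (0,4): δ = 2.97°  ✓
  (0,5): δ = 32.30°  ✓
  (0,6): δ = 74.88°  ·
  (1,2): δ = 167.48°  ·
  (1,3): δ = 133.85°  ·
  (1,4): δ = 18.35°  ✓
  (1,5): δ = 10.98°  ✓
  (1,6): δ = 53.56°  ·
  (2,3): δ = 146.38°  ·
  (2,4): δ = 30.87°  ✓
  (2,5): δ = 1.55°  ✓
  (2,6): δ = 41.04°  ·
  (3,4): δ = 64.49°  ·
  (3,5): δ = 35.17°  ✓
  (3,6): δ = 7.42°  ✓
  (4,5): δ = 150.67°  ·
  (4,6): δ = 108.09°  ·
  (5,6): δ = 137.41°  ·
antipodal pairs: 8

count = 8; pairs: (0,4), (0,5), (1,4), (1,5), (2,4), (2,5), (3,5), (3,6)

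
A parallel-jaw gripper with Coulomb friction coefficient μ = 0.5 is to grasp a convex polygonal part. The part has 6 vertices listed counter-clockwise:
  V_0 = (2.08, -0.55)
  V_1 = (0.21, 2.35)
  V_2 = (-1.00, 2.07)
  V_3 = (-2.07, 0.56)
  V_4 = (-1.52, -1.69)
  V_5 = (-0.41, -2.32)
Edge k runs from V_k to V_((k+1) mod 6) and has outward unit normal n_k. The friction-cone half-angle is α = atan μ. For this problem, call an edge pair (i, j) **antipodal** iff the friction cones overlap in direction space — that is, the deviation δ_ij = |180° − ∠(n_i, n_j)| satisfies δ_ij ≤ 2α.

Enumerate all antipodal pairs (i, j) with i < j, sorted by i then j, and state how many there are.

count = 5; pairs: (0,3), (0,4), (1,4), (1,5), (2,5)

α = atan 0.5 = 26.57°;  2α = 53.13°
n_0 = (+0.8404, +0.5419)
n_1 = (-0.2254, +0.9743)
n_2 = (-0.8159, +0.5782)
n_3 = (-0.9714, -0.2375)
n_4 = (-0.4936, -0.8697)
n_5 = (+0.5794, -0.8151)
  (0,1): δ = 109.79°  ·
  (0,2): δ = 68.14°  ·
  (0,3): δ = 19.08°  ✓
  (0,4): δ = 27.61°  ✓
  (0,5): δ = 92.59°  ·
  (1,2): δ = 138.35°  ·
  (1,3): δ = 89.29°  ·
  (1,4): δ = 42.61°  ✓
  (1,5): δ = 22.38°  ✓
  (2,3): δ = 130.94°  ·
  (2,4): δ = 84.26°  ·
  (2,5): δ = 19.27°  ✓
  (3,4): δ = 133.31°  ·
  (3,5): δ = 68.33°  ·
  (4,5): δ = 115.02°  ·
antipodal pairs: 5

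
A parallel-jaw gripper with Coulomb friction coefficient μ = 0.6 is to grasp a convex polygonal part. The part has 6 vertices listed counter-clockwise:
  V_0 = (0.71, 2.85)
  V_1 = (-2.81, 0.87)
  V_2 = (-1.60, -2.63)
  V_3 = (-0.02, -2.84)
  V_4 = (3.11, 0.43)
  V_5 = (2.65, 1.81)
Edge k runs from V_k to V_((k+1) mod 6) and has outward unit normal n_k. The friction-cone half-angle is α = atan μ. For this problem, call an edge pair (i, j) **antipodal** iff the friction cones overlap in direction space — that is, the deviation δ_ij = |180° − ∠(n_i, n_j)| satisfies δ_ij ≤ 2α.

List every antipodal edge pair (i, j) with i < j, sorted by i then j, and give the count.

α = atan 0.6 = 30.96°;  2α = 61.93°
n_0 = (-0.4903, +0.8716)
n_1 = (-0.9451, -0.3267)
n_2 = (-0.1318, -0.9913)
n_3 = (+0.7224, -0.6915)
n_4 = (+0.9487, +0.3162)
n_5 = (+0.4725, +0.8813)
  (0,1): δ = 100.29°  ·
  (0,2): δ = 36.93°  ✓
  (0,3): δ = 16.90°  ✓
  (0,4): δ = 79.08°  ·
  (0,5): δ = 122.45°  ·
  (1,2): δ = 116.64°  ·
  (1,3): δ = 62.82°  ·
  (1,4): δ = 0.64°  ✓
  (1,5): δ = 42.73°  ✓
  (2,3): δ = 126.18°  ·
  (2,4): δ = 63.99°  ·
  (2,5): δ = 20.62°  ✓
  (3,4): δ = 117.82°  ·
  (3,5): δ = 74.45°  ·
  (4,5): δ = 136.63°  ·
antipodal pairs: 5

count = 5; pairs: (0,2), (0,3), (1,4), (1,5), (2,5)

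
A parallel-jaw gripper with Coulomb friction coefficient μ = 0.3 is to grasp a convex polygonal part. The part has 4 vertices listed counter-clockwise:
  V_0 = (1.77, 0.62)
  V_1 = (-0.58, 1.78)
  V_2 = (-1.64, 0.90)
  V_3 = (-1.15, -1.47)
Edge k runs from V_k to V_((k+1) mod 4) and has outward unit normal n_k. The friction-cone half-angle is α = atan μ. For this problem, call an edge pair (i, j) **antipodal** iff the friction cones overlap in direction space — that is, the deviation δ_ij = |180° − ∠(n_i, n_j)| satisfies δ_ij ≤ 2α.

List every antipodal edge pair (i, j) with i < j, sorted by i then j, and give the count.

α = atan 0.3 = 16.70°;  2α = 33.40°
n_0 = (+0.4426, +0.8967)
n_1 = (-0.6388, +0.7694)
n_2 = (-0.9793, -0.2025)
n_3 = (+0.5820, -0.8132)
  (0,1): δ = 114.03°  ·
  (0,2): δ = 52.05°  ·
  (0,3): δ = 61.87°  ·
  (1,2): δ = 118.02°  ·
  (1,3): δ = 4.11°  ✓
  (2,3): δ = 66.09°  ·
antipodal pairs: 1

count = 1; pairs: (1,3)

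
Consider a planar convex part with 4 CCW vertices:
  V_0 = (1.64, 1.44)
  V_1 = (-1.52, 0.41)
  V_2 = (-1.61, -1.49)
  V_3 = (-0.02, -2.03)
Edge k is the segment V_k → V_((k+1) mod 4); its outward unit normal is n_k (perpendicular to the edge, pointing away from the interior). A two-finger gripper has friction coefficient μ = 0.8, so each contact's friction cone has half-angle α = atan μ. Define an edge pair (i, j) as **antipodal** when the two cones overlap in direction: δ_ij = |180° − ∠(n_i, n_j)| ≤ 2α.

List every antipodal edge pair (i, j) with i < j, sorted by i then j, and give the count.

count = 3; pairs: (0,2), (0,3), (1,3)

α = atan 0.8 = 38.66°;  2α = 77.32°
n_0 = (-0.3099, +0.9508)
n_1 = (-0.9989, +0.0473)
n_2 = (-0.3216, -0.9469)
n_3 = (+0.9021, -0.4315)
  (0,1): δ = 110.77°  ·
  (0,2): δ = 36.81°  ✓
  (0,3): δ = 46.38°  ✓
  (1,2): δ = 106.05°  ·
  (1,3): δ = 22.85°  ✓
  (2,3): δ = 96.81°  ·
antipodal pairs: 3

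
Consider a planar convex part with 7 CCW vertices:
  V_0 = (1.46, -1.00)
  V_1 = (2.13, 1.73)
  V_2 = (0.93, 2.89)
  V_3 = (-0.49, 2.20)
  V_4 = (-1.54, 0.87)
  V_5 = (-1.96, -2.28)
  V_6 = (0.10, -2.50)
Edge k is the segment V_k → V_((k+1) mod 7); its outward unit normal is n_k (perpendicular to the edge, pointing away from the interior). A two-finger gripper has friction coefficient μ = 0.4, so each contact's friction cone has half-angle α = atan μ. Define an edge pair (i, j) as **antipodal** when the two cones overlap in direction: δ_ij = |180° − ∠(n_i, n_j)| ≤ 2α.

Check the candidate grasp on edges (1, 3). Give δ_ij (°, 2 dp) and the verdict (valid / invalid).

δ = 84.26°, invalid

α = atan 0.4 = 21.80°;  2α = 43.60°
edge 1: e_1 = (-1.20, +1.16);  n_1 = (+0.6950, +0.7190)
edge 3: e_3 = (-1.05, -1.33);  n_3 = (-0.7849, +0.6196)
∠(n_1, n_3) = 95.74°
δ = |180° − 95.74°| = 84.26°
84.26° > 2α = 43.60°  →  invalid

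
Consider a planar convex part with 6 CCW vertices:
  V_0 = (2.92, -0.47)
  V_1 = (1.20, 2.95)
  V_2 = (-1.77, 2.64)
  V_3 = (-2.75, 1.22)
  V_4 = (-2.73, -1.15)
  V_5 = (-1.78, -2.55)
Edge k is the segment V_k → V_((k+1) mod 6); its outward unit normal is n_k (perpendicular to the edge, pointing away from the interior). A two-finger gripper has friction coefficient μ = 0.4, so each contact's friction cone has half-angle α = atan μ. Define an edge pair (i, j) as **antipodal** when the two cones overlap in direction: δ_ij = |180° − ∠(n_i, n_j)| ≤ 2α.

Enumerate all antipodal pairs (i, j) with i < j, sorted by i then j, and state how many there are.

count = 4; pairs: (0,3), (0,4), (1,5), (2,5)

α = atan 0.4 = 21.80°;  2α = 43.60°
n_0 = (+0.8934, +0.4493)
n_1 = (-0.1038, +0.9946)
n_2 = (-0.8230, +0.5680)
n_3 = (-1.0000, -0.0084)
n_4 = (-0.8275, -0.5615)
n_5 = (+0.4047, -0.9145)
  (0,1): δ = 110.74°  ·
  (0,2): δ = 61.31°  ·
  (0,3): δ = 26.22°  ✓
  (0,4): δ = 7.46°  ✓
  (0,5): δ = 87.17°  ·
  (1,2): δ = 130.57°  ·
  (1,3): δ = 95.48°  ·
  (1,4): δ = 61.80°  ·
  (1,5): δ = 17.91°  ✓
  (2,3): δ = 144.91°  ·
  (2,4): δ = 111.23°  ·
  (2,5): δ = 31.52°  ✓
  (3,4): δ = 146.32°  ·
  (3,5): δ = 66.61°  ·
  (4,5): δ = 100.29°  ·
antipodal pairs: 4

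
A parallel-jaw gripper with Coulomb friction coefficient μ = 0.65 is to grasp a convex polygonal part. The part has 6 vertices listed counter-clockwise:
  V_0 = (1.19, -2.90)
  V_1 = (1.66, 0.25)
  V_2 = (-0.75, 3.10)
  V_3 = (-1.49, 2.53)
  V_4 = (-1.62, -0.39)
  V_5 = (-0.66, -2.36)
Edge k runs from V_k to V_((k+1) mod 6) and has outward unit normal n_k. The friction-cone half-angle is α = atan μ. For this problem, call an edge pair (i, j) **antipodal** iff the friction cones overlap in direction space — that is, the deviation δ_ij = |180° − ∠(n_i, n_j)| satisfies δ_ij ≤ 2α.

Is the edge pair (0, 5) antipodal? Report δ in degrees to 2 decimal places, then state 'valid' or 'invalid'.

δ = 82.21°, invalid

α = atan 0.65 = 33.02°;  2α = 66.05°
edge 0: e_0 = (+0.47, +3.15);  n_0 = (+0.9891, -0.1476)
edge 5: e_5 = (+1.85, -0.54);  n_5 = (-0.2802, -0.9599)
∠(n_0, n_5) = 97.79°
δ = |180° − 97.79°| = 82.21°
82.21° > 2α = 66.05°  →  invalid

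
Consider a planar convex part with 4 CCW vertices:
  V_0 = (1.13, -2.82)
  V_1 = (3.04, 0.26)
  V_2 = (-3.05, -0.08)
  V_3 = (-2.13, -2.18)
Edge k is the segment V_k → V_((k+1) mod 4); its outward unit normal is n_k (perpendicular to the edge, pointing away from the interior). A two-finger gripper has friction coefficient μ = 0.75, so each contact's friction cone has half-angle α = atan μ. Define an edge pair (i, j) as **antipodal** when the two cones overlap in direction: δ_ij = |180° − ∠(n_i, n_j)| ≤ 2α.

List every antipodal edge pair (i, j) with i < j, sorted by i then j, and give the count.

α = atan 0.75 = 36.87°;  2α = 73.74°
n_0 = (+0.8499, -0.5270)
n_1 = (-0.0557, +0.9984)
n_2 = (-0.9160, -0.4013)
n_3 = (-0.1926, -0.9813)
  (0,1): δ = 55.00°  ✓
  (0,2): δ = 55.46°  ✓
  (0,3): δ = 110.70°  ·
  (1,2): δ = 69.54°  ✓
  (1,3): δ = 14.30°  ✓
  (2,3): δ = 124.76°  ·
antipodal pairs: 4

count = 4; pairs: (0,1), (0,2), (1,2), (1,3)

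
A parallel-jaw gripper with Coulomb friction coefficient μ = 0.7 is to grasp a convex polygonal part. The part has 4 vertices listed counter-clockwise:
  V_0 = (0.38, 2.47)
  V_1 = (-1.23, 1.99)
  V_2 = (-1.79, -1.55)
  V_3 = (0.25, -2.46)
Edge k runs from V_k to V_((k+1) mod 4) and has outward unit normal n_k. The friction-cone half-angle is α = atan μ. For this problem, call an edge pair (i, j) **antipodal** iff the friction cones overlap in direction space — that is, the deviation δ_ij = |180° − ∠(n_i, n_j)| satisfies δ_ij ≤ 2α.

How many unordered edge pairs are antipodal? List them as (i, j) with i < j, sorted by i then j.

α = atan 0.7 = 34.99°;  2α = 69.98°
n_0 = (-0.2857, +0.9583)
n_1 = (-0.9877, +0.1562)
n_2 = (-0.4074, -0.9133)
n_3 = (+0.9997, -0.0264)
  (0,1): δ = 115.59°  ·
  (0,2): δ = 40.64°  ✓
  (0,3): δ = 71.89°  ·
  (1,2): δ = 105.05°  ·
  (1,3): δ = 7.48°  ✓
  (2,3): δ = 67.47°  ✓
antipodal pairs: 3

count = 3; pairs: (0,2), (1,3), (2,3)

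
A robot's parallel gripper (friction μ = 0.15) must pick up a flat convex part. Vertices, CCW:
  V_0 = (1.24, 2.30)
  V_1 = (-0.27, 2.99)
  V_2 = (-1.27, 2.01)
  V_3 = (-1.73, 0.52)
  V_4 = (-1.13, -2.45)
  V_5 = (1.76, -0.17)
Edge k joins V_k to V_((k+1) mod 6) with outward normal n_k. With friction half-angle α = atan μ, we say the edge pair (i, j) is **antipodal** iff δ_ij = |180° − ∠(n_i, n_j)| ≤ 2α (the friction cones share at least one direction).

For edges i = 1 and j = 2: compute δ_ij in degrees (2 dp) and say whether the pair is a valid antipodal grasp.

α = atan 0.15 = 8.53°;  2α = 17.06°
edge 1: e_1 = (-1.00, -0.98);  n_1 = (-0.6999, +0.7142)
edge 2: e_2 = (-0.46, -1.49);  n_2 = (-0.9555, +0.2950)
∠(n_1, n_2) = 28.42°
δ = |180° − 28.42°| = 151.58°
151.58° > 2α = 17.06°  →  invalid

δ = 151.58°, invalid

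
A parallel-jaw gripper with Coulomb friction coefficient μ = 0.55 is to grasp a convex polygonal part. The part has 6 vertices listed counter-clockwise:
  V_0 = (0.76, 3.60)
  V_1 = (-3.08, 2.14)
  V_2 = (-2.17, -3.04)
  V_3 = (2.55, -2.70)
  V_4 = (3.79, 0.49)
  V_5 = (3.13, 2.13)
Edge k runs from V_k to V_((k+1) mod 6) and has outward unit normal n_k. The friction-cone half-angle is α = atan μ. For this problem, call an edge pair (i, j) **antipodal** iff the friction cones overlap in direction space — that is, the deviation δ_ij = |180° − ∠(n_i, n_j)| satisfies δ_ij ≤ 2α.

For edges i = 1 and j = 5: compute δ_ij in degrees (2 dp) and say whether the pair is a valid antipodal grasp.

δ = 48.23°, valid

α = atan 0.55 = 28.81°;  2α = 57.62°
edge 1: e_1 = (+0.91, -5.18);  n_1 = (-0.9849, -0.1730)
edge 5: e_5 = (-2.37, +1.47);  n_5 = (+0.5271, +0.8498)
∠(n_1, n_5) = 131.77°
δ = |180° − 131.77°| = 48.23°
48.23° ≤ 2α = 57.62°  →  valid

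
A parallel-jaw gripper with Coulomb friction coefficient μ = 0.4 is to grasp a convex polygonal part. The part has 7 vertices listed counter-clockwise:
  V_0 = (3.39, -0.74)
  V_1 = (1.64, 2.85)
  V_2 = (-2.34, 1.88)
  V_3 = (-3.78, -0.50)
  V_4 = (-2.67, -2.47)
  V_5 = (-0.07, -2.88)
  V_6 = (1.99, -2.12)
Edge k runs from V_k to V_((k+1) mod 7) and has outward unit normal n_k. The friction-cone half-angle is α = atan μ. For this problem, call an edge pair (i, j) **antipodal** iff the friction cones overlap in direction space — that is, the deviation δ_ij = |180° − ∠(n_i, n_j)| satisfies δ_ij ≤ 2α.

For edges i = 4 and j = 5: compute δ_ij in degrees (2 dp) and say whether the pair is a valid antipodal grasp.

α = atan 0.4 = 21.80°;  2α = 43.60°
edge 4: e_4 = (+2.60, -0.41);  n_4 = (-0.1558, -0.9878)
edge 5: e_5 = (+2.06, +0.76);  n_5 = (+0.3461, -0.9382)
∠(n_4, n_5) = 29.21°
δ = |180° − 29.21°| = 150.79°
150.79° > 2α = 43.60°  →  invalid

δ = 150.79°, invalid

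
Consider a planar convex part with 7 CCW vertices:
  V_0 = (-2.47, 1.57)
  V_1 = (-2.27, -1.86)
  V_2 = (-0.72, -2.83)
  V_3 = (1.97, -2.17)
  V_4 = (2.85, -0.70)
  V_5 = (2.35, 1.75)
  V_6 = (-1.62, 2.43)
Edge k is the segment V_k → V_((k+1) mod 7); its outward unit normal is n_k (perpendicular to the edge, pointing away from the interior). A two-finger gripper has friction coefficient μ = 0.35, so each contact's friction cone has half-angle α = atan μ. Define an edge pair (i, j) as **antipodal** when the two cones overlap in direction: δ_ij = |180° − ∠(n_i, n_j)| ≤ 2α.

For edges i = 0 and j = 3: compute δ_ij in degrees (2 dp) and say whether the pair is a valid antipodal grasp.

δ = 34.24°, valid

α = atan 0.35 = 19.29°;  2α = 38.58°
edge 0: e_0 = (+0.20, -3.43);  n_0 = (-0.9983, -0.0582)
edge 3: e_3 = (+0.88, +1.47);  n_3 = (+0.8580, -0.5136)
∠(n_0, n_3) = 145.76°
δ = |180° − 145.76°| = 34.24°
34.24° ≤ 2α = 38.58°  →  valid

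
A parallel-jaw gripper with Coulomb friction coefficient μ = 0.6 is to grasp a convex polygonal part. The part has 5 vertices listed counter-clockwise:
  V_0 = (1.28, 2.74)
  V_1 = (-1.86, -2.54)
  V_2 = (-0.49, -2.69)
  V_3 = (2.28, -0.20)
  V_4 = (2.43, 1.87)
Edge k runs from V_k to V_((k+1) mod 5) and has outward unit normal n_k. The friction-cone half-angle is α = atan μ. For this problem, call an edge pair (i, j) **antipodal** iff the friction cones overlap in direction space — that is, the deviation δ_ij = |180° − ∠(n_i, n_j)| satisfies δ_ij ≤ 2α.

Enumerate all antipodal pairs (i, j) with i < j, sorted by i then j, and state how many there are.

α = atan 0.6 = 30.96°;  2α = 61.93°
n_0 = (-0.8595, +0.5111)
n_1 = (-0.1088, -0.9941)
n_2 = (+0.6685, -0.7437)
n_3 = (+0.9974, -0.0723)
n_4 = (+0.6033, +0.7975)
  (0,1): δ = 65.51°  ·
  (0,2): δ = 17.31°  ✓
  (0,3): δ = 26.60°  ✓
  (0,4): δ = 83.63°  ·
  (1,2): δ = 131.80°  ·
  (1,3): δ = 87.90°  ·
  (1,4): δ = 30.86°  ✓
  (2,3): δ = 136.10°  ·
  (2,4): δ = 79.06°  ·
  (3,4): δ = 122.96°  ·
antipodal pairs: 3

count = 3; pairs: (0,2), (0,3), (1,4)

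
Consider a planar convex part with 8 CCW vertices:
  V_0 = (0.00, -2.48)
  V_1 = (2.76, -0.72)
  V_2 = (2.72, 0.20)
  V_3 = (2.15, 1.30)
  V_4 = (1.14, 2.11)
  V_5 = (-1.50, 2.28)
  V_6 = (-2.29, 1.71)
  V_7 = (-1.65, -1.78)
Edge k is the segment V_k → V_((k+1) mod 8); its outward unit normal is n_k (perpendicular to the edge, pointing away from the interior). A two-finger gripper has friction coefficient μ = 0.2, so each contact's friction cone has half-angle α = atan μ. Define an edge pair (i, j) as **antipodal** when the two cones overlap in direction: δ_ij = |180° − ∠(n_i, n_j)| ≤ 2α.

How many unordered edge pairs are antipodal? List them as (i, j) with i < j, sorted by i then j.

α = atan 0.2 = 11.31°;  2α = 22.62°
n_0 = (+0.5377, -0.8432)
n_1 = (+0.9991, +0.0434)
n_2 = (+0.8879, +0.4601)
n_3 = (+0.6256, +0.7801)
n_4 = (+0.0643, +0.9979)
n_5 = (-0.5851, +0.8109)
n_6 = (-0.9836, -0.1804)
n_7 = (-0.3905, -0.9206)
  (0,1): δ = 120.04°  ·
  (0,2): δ = 95.13°  ·
  (0,3): δ = 71.25°  ·
  (0,4): δ = 36.21°  ·
  (0,5): δ = 3.29°  ✓
  (0,6): δ = 67.87°  ·
  (0,7): δ = 124.49°  ·
  (1,2): δ = 155.10°  ·
  (1,3): δ = 131.22°  ·
  (1,4): δ = 96.17°  ·
  (1,5): δ = 56.68°  ·
  (1,6): δ = 7.90°  ✓
  (1,7): δ = 64.52°  ·
  (2,3): δ = 156.12°  ·
  (2,4): δ = 121.08°  ·
  (2,5): δ = 81.58°  ·
  (2,6): δ = 17.00°  ✓
  (2,7): δ = 39.62°  ·
  (3,4): δ = 144.96°  ·
  (3,5): δ = 105.46°  ·
  (3,6): δ = 40.88°  ·
  (3,7): δ = 15.74°  ✓
  (4,5): δ = 140.50°  ·
  (4,6): δ = 75.92°  ·
  (4,7): δ = 19.30°  ✓
  (5,6): δ = 115.42°  ·
  (5,7): δ = 58.80°  ·
  (6,7): δ = 123.38°  ·
antipodal pairs: 5

count = 5; pairs: (0,5), (1,6), (2,6), (3,7), (4,7)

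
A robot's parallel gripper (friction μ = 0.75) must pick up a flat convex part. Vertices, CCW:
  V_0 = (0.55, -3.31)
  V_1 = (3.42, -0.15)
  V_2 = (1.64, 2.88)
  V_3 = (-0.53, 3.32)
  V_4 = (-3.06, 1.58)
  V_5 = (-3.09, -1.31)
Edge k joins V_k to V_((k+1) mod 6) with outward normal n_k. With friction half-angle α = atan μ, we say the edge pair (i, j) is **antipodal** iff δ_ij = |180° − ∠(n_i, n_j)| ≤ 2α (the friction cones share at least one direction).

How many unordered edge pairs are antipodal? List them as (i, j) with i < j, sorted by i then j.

α = atan 0.75 = 36.87°;  2α = 73.74°
n_0 = (+0.7403, -0.6723)
n_1 = (+0.8622, +0.5065)
n_2 = (+0.1987, +0.9801)
n_3 = (-0.5667, +0.8239)
n_4 = (-0.9999, +0.0104)
n_5 = (-0.4815, -0.8764)
  (0,1): δ = 107.32°  ·
  (0,2): δ = 59.22°  ✓
  (0,3): δ = 13.24°  ✓
  (0,4): δ = 41.65°  ✓
  (0,5): δ = 103.46°  ·
  (1,2): δ = 131.89°  ·
  (1,3): δ = 85.91°  ·
  (1,4): δ = 31.03°  ✓
  (1,5): δ = 30.78°  ✓
  (2,3): δ = 134.02°  ·
  (2,4): δ = 79.13°  ·
  (2,5): δ = 17.32°  ✓
  (3,4): δ = 125.11°  ·
  (3,5): δ = 63.30°  ✓
  (4,5): δ = 118.19°  ·
antipodal pairs: 7

count = 7; pairs: (0,2), (0,3), (0,4), (1,4), (1,5), (2,5), (3,5)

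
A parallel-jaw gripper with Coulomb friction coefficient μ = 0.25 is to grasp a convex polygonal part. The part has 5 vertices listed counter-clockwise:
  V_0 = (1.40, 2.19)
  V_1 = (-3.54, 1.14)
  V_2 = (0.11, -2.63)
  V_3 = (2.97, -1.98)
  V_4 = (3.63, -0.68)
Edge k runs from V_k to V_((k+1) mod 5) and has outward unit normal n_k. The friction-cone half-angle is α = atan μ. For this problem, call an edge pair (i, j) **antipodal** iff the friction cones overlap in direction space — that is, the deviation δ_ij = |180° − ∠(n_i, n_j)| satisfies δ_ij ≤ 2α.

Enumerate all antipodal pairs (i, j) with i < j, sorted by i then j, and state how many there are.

count = 2; pairs: (0,2), (1,4)

α = atan 0.25 = 14.04°;  2α = 28.07°
n_0 = (-0.2079, +0.9781)
n_1 = (-0.7184, -0.6956)
n_2 = (+0.2216, -0.9751)
n_3 = (+0.8917, -0.4527)
n_4 = (+0.7896, +0.6136)
  (0,1): δ = 57.93°  ·
  (0,2): δ = 0.80°  ✓
  (0,3): δ = 51.08°  ·
  (0,4): δ = 115.85°  ·
  (1,2): δ = 121.27°  ·
  (1,3): δ = 70.99°  ·
  (1,4): δ = 6.23°  ✓
  (2,3): δ = 129.72°  ·
  (2,4): δ = 64.96°  ·
  (3,4): δ = 115.24°  ·
antipodal pairs: 2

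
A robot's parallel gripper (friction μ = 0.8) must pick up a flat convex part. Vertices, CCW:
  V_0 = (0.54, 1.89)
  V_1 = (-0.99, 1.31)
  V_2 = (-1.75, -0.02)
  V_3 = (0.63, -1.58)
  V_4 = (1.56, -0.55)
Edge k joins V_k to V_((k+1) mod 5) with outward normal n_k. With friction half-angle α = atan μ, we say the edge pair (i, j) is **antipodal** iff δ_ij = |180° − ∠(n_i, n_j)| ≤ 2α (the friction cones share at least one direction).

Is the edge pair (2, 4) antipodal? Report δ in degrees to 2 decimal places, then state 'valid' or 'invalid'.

δ = 34.07°, valid

α = atan 0.8 = 38.66°;  2α = 77.32°
edge 2: e_2 = (+2.38, -1.56);  n_2 = (-0.5482, -0.8364)
edge 4: e_4 = (-1.02, +2.44);  n_4 = (+0.9226, +0.3857)
∠(n_2, n_4) = 145.93°
δ = |180° − 145.93°| = 34.07°
34.07° ≤ 2α = 77.32°  →  valid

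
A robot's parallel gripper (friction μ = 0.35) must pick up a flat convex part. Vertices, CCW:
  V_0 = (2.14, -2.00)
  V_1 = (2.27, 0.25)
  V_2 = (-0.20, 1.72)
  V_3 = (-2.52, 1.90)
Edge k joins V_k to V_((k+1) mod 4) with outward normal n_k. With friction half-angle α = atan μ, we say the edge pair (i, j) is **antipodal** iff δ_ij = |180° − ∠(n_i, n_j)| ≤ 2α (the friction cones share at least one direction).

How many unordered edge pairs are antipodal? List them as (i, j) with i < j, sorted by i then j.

α = atan 0.35 = 19.29°;  2α = 38.58°
n_0 = (+0.9983, -0.0577)
n_1 = (+0.5114, +0.8593)
n_2 = (+0.0774, +0.9970)
n_3 = (-0.6418, -0.7669)
  (0,1): δ = 117.45°  ·
  (0,2): δ = 91.13°  ·
  (0,3): δ = 53.38°  ·
  (1,2): δ = 153.68°  ·
  (1,3): δ = 9.17°  ✓
  (2,3): δ = 35.49°  ✓
antipodal pairs: 2

count = 2; pairs: (1,3), (2,3)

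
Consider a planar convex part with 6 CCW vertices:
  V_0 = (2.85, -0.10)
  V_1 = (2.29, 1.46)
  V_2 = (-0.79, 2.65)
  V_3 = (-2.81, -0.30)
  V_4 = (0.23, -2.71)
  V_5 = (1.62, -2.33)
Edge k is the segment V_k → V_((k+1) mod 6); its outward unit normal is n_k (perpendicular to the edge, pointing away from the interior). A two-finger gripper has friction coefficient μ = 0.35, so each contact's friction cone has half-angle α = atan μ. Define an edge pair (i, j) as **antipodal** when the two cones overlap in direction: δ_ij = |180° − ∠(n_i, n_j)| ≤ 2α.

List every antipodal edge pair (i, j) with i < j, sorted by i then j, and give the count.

α = atan 0.35 = 19.29°;  2α = 38.58°
n_0 = (+0.9412, +0.3379)
n_1 = (+0.3604, +0.9328)
n_2 = (-0.8251, +0.5650)
n_3 = (-0.6212, -0.7836)
n_4 = (+0.2637, -0.9646)
n_5 = (+0.8756, -0.4830)
  (0,1): δ = 130.87°  ·
  (0,2): δ = 54.15°  ·
  (0,3): δ = 31.85°  ✓
  (0,4): δ = 85.54°  ·
  (0,5): δ = 131.37°  ·
  (1,2): δ = 103.28°  ·
  (1,3): δ = 17.28°  ✓
  (1,4): δ = 36.41°  ✓
  (1,5): δ = 82.24°  ·
  (2,3): δ = 94.00°  ·
  (2,4): δ = 40.31°  ·
  (2,5): δ = 5.52°  ✓
  (3,4): δ = 126.30°  ·
  (3,5): δ = 80.47°  ·
  (4,5): δ = 134.17°  ·
antipodal pairs: 4

count = 4; pairs: (0,3), (1,3), (1,4), (2,5)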